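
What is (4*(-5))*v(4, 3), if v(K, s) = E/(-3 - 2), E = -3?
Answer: -12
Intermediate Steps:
v(K, s) = 3/5 (v(K, s) = -3/(-3 - 2) = -3/(-5) = -3*(-1/5) = 3/5)
(4*(-5))*v(4, 3) = (4*(-5))*(3/5) = -20*3/5 = -12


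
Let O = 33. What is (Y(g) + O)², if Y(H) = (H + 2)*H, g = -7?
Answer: 4624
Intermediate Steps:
Y(H) = H*(2 + H) (Y(H) = (2 + H)*H = H*(2 + H))
(Y(g) + O)² = (-7*(2 - 7) + 33)² = (-7*(-5) + 33)² = (35 + 33)² = 68² = 4624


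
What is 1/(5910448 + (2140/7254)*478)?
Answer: 3627/21437706356 ≈ 1.6919e-7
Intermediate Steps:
1/(5910448 + (2140/7254)*478) = 1/(5910448 + (2140*(1/7254))*478) = 1/(5910448 + (1070/3627)*478) = 1/(5910448 + 511460/3627) = 1/(21437706356/3627) = 3627/21437706356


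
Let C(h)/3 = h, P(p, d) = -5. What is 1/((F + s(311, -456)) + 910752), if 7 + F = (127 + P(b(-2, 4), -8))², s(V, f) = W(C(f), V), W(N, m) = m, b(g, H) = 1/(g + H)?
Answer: 1/925940 ≈ 1.0800e-6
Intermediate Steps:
b(g, H) = 1/(H + g)
C(h) = 3*h
s(V, f) = V
F = 14877 (F = -7 + (127 - 5)² = -7 + 122² = -7 + 14884 = 14877)
1/((F + s(311, -456)) + 910752) = 1/((14877 + 311) + 910752) = 1/(15188 + 910752) = 1/925940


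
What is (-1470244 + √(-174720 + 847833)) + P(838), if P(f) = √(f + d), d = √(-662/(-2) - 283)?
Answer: -1470244 + √(838 + 4*√3) + 7*√13737 ≈ -1.4694e+6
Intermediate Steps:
d = 4*√3 (d = √(-662*(-½) - 283) = √(331 - 283) = √48 = 4*√3 ≈ 6.9282)
P(f) = √(f + 4*√3)
(-1470244 + √(-174720 + 847833)) + P(838) = (-1470244 + √(-174720 + 847833)) + √(838 + 4*√3) = (-1470244 + √673113) + √(838 + 4*√3) = (-1470244 + 7*√13737) + √(838 + 4*√3) = -1470244 + √(838 + 4*√3) + 7*√13737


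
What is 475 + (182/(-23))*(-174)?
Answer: 42593/23 ≈ 1851.9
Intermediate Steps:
475 + (182/(-23))*(-174) = 475 + (182*(-1/23))*(-174) = 475 - 182/23*(-174) = 475 + 31668/23 = 42593/23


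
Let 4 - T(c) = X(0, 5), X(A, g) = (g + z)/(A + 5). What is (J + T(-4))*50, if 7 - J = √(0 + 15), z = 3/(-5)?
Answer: 506 - 50*√15 ≈ 312.35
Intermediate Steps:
z = -⅗ (z = 3*(-⅕) = -⅗ ≈ -0.60000)
X(A, g) = (-⅗ + g)/(5 + A) (X(A, g) = (g - ⅗)/(A + 5) = (-⅗ + g)/(5 + A))
J = 7 - √15 (J = 7 - √(0 + 15) = 7 - √15 ≈ 3.1270)
T(c) = 78/25 (T(c) = 4 - (-⅗ + 5)/(5 + 0) = 4 - 22/(5*5) = 4 - 1*22/25 = 4 - 22/25 = 78/25)
(J + T(-4))*50 = ((7 - √15) + 78/25)*50 = (253/25 - √15)*50 = 506 - 50*√15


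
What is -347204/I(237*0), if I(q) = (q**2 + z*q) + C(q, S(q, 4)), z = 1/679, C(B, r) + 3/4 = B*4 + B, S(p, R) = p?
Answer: 1388816/3 ≈ 4.6294e+5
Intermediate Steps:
C(B, r) = -3/4 + 5*B (C(B, r) = -3/4 + (B*4 + B) = -3/4 + (4*B + B) = -3/4 + 5*B)
z = 1/679 ≈ 0.0014728
I(q) = -3/4 + q**2 + 3396*q/679 (I(q) = (q**2 + q/679) + (-3/4 + 5*q) = -3/4 + q**2 + 3396*q/679)
-347204/I(237*0) = -347204/(-3/4 + (237*0)**2 + 3396*(237*0)/679) = -347204/(-3/4 + 0**2 + (3396/679)*0) = -347204/(-3/4 + 0 + 0) = -347204/(-3/4) = -347204*(-4/3) = 1388816/3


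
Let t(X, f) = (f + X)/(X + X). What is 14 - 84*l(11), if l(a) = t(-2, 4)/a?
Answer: 196/11 ≈ 17.818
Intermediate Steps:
t(X, f) = (X + f)/(2*X) (t(X, f) = (X + f)/((2*X)) = (X + f)*(1/(2*X)) = (X + f)/(2*X))
l(a) = -1/(2*a) (l(a) = ((½)*(-2 + 4)/(-2))/a = ((½)*(-½)*2)/a = -1/(2*a))
14 - 84*l(11) = 14 - (-42)/11 = 14 - 84*(-1/22) = 14 + 42/11 = 196/11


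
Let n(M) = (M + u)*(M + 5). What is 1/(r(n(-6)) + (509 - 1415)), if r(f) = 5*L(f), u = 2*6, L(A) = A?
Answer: -1/936 ≈ -0.0010684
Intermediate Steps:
u = 12
n(M) = (5 + M)*(12 + M) (n(M) = (M + 12)*(M + 5) = (12 + M)*(5 + M) = (5 + M)*(12 + M))
r(f) = 5*f
1/(r(n(-6)) + (509 - 1415)) = 1/(5*(60 + (-6)**2 + 17*(-6)) + (509 - 1415)) = 1/(5*(60 + 36 - 102) - 906) = 1/(5*(-6) - 906) = 1/(-30 - 906) = 1/(-936) = -1/936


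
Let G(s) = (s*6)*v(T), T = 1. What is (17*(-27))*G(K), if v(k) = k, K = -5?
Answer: 13770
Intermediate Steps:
G(s) = 6*s (G(s) = (s*6)*1 = (6*s)*1 = 6*s)
(17*(-27))*G(K) = (17*(-27))*(6*(-5)) = -459*(-30) = 13770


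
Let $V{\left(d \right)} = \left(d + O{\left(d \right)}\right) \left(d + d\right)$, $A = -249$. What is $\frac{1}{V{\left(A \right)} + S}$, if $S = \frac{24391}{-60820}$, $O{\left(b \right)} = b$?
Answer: $\frac{60820}{15083578889} \approx 4.0322 \cdot 10^{-6}$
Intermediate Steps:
$S = - \frac{24391}{60820}$ ($S = 24391 \left(- \frac{1}{60820}\right) = - \frac{24391}{60820} \approx -0.40104$)
$V{\left(d \right)} = 4 d^{2}$ ($V{\left(d \right)} = \left(d + d\right) \left(d + d\right) = 2 d 2 d = 4 d^{2}$)
$\frac{1}{V{\left(A \right)} + S} = \frac{1}{4 \left(-249\right)^{2} - \frac{24391}{60820}} = \frac{1}{4 \cdot 62001 - \frac{24391}{60820}} = \frac{1}{248004 - \frac{24391}{60820}} = \frac{1}{\frac{15083578889}{60820}} = \frac{60820}{15083578889}$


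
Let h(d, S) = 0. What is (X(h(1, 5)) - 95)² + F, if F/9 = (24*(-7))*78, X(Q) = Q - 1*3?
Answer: -108332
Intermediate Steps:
X(Q) = -3 + Q (X(Q) = Q - 3 = -3 + Q)
F = -117936 (F = 9*((24*(-7))*78) = 9*(-168*78) = 9*(-13104) = -117936)
(X(h(1, 5)) - 95)² + F = ((-3 + 0) - 95)² - 117936 = (-3 - 95)² - 117936 = (-98)² - 117936 = 9604 - 117936 = -108332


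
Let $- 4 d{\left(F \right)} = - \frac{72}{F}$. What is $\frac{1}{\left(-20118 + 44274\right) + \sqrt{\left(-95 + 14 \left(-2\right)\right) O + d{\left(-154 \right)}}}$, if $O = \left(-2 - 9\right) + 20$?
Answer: $\frac{51667}{1248070420} - \frac{i \sqrt{2849}}{936052815} \approx 4.1398 \cdot 10^{-5} - 5.7022 \cdot 10^{-8} i$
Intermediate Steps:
$O = 9$ ($O = -11 + 20 = 9$)
$d{\left(F \right)} = \frac{18}{F}$ ($d{\left(F \right)} = - \frac{\left(-72\right) \frac{1}{F}}{4} = \frac{18}{F}$)
$\frac{1}{\left(-20118 + 44274\right) + \sqrt{\left(-95 + 14 \left(-2\right)\right) O + d{\left(-154 \right)}}} = \frac{1}{\left(-20118 + 44274\right) + \sqrt{\left(-95 + 14 \left(-2\right)\right) 9 + \frac{18}{-154}}} = \frac{1}{24156 + \sqrt{\left(-95 - 28\right) 9 + 18 \left(- \frac{1}{154}\right)}} = \frac{1}{24156 + \sqrt{\left(-123\right) 9 - \frac{9}{77}}} = \frac{1}{24156 + \sqrt{-1107 - \frac{9}{77}}} = \frac{1}{24156 + \sqrt{- \frac{85248}{77}}} = \frac{1}{24156 + \frac{48 i \sqrt{2849}}{77}}$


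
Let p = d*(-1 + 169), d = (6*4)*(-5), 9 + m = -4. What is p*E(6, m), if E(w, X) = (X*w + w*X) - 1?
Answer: 3165120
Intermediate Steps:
m = -13 (m = -9 - 4 = -13)
E(w, X) = -1 + 2*X*w (E(w, X) = (X*w + X*w) - 1 = 2*X*w - 1 = -1 + 2*X*w)
d = -120 (d = 24*(-5) = -120)
p = -20160 (p = -120*(-1 + 169) = -120*168 = -20160)
p*E(6, m) = -20160*(-1 + 2*(-13)*6) = -20160*(-1 - 156) = -20160*(-157) = 3165120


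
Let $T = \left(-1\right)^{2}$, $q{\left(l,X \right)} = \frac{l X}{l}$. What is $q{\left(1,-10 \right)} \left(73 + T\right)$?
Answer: $-740$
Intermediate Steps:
$q{\left(l,X \right)} = X$ ($q{\left(l,X \right)} = \frac{X l}{l} = X$)
$T = 1$
$q{\left(1,-10 \right)} \left(73 + T\right) = - 10 \left(73 + 1\right) = \left(-10\right) 74 = -740$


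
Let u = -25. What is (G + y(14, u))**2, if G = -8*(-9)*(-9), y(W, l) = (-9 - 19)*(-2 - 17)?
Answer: 13456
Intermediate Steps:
y(W, l) = 532 (y(W, l) = -28*(-19) = 532)
G = -648 (G = 72*(-9) = -648)
(G + y(14, u))**2 = (-648 + 532)**2 = (-116)**2 = 13456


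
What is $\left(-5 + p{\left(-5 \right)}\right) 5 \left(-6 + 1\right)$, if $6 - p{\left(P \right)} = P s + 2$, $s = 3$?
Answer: $-350$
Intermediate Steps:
$p{\left(P \right)} = 4 - 3 P$ ($p{\left(P \right)} = 6 - \left(P 3 + 2\right) = 6 - \left(3 P + 2\right) = 6 - \left(2 + 3 P\right) = 4 - 3 P$)
$\left(-5 + p{\left(-5 \right)}\right) 5 \left(-6 + 1\right) = \left(-5 + \left(4 - -15\right)\right) 5 \left(-6 + 1\right) = \left(-5 + \left(4 + 15\right)\right) 5 \left(-5\right) = \left(-5 + 19\right) \left(-25\right) = 14 \left(-25\right) = -350$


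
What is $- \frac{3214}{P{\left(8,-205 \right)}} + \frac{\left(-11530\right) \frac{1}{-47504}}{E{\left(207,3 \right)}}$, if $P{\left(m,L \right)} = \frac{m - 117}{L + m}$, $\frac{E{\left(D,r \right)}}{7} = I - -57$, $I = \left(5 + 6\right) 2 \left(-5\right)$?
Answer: $- \frac{5579383859121}{960507128} \approx -5808.8$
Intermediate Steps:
$I = -110$ ($I = 11 \left(-10\right) = -110$)
$E{\left(D,r \right)} = -371$ ($E{\left(D,r \right)} = 7 \left(-110 - -57\right) = 7 \left(-110 + 57\right) = 7 \left(-53\right) = -371$)
$P{\left(m,L \right)} = \frac{-117 + m}{L + m}$
$- \frac{3214}{P{\left(8,-205 \right)}} + \frac{\left(-11530\right) \frac{1}{-47504}}{E{\left(207,3 \right)}} = - \frac{3214}{\frac{1}{-205 + 8} \left(-117 + 8\right)} + \frac{\left(-11530\right) \frac{1}{-47504}}{-371} = - \frac{3214}{\frac{1}{-197} \left(-109\right)} + \left(-11530\right) \left(- \frac{1}{47504}\right) \left(- \frac{1}{371}\right) = - \frac{3214}{\left(- \frac{1}{197}\right) \left(-109\right)} + \frac{5765}{23752} \left(- \frac{1}{371}\right) = - \frac{3214}{\frac{109}{197}} - \frac{5765}{8811992} = \left(-3214\right) \frac{197}{109} - \frac{5765}{8811992} = - \frac{633158}{109} - \frac{5765}{8811992} = - \frac{5579383859121}{960507128}$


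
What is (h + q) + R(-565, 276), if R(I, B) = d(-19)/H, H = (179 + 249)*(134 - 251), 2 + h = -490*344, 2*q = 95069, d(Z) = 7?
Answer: -6060573097/50076 ≈ -1.2103e+5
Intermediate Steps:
q = 95069/2 (q = (½)*95069 = 95069/2 ≈ 47535.)
h = -168562 (h = -2 - 490*344 = -2 - 168560 = -168562)
H = -50076 (H = 428*(-117) = -50076)
R(I, B) = -7/50076 (R(I, B) = 7/(-50076) = 7*(-1/50076) = -7/50076)
(h + q) + R(-565, 276) = (-168562 + 95069/2) - 7/50076 = -242055/2 - 7/50076 = -6060573097/50076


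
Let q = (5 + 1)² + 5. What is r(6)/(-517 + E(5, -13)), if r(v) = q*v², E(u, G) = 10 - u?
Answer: -369/128 ≈ -2.8828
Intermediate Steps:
q = 41 (q = 6² + 5 = 36 + 5 = 41)
r(v) = 41*v²
r(6)/(-517 + E(5, -13)) = (41*6²)/(-517 + (10 - 1*5)) = (41*36)/(-517 + (10 - 5)) = 1476/(-517 + 5) = 1476/(-512) = -1/512*1476 = -369/128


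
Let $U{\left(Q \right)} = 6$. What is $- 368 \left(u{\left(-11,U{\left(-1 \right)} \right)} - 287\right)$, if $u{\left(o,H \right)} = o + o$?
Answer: $113712$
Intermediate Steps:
$u{\left(o,H \right)} = 2 o$
$- 368 \left(u{\left(-11,U{\left(-1 \right)} \right)} - 287\right) = - 368 \left(2 \left(-11\right) - 287\right) = - 368 \left(-22 - 287\right) = \left(-368\right) \left(-309\right) = 113712$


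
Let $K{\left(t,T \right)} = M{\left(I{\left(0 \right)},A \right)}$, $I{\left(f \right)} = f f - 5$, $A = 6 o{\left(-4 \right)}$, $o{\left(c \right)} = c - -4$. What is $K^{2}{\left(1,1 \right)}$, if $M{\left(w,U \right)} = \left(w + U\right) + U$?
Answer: $25$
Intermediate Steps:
$o{\left(c \right)} = 4 + c$ ($o{\left(c \right)} = c + 4 = 4 + c$)
$A = 0$ ($A = 6 \left(4 - 4\right) = 6 \cdot 0 = 0$)
$I{\left(f \right)} = -5 + f^{2}$ ($I{\left(f \right)} = f^{2} - 5 = -5 + f^{2}$)
$M{\left(w,U \right)} = w + 2 U$ ($M{\left(w,U \right)} = \left(U + w\right) + U = w + 2 U$)
$K{\left(t,T \right)} = -5$ ($K{\left(t,T \right)} = \left(-5 + 0^{2}\right) + 2 \cdot 0 = \left(-5 + 0\right) + 0 = -5 + 0 = -5$)
$K^{2}{\left(1,1 \right)} = \left(-5\right)^{2} = 25$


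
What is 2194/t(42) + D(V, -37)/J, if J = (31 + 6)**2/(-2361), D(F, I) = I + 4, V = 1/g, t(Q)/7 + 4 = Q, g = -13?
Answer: 11864222/182077 ≈ 65.160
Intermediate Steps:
t(Q) = -28 + 7*Q
V = -1/13 (V = 1/(-13) = -1/13 ≈ -0.076923)
D(F, I) = 4 + I
J = -1369/2361 (J = 37**2*(-1/2361) = 1369*(-1/2361) = -1369/2361 ≈ -0.57984)
2194/t(42) + D(V, -37)/J = 2194/(-28 + 7*42) + (4 - 37)/(-1369/2361) = 2194/(-28 + 294) - 33*(-2361/1369) = 2194/266 + 77913/1369 = 2194*(1/266) + 77913/1369 = 1097/133 + 77913/1369 = 11864222/182077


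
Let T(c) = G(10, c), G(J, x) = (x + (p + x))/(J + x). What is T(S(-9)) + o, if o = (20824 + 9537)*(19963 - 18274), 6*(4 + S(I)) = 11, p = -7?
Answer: 2410147195/47 ≈ 5.1280e+7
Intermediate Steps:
S(I) = -13/6 (S(I) = -4 + (⅙)*11 = -4 + 11/6 = -13/6)
G(J, x) = (-7 + 2*x)/(J + x) (G(J, x) = (x + (-7 + x))/(J + x) = (-7 + 2*x)/(J + x))
T(c) = (-7 + 2*c)/(10 + c)
o = 51279729 (o = 30361*1689 = 51279729)
T(S(-9)) + o = (-7 + 2*(-13/6))/(10 - 13/6) + 51279729 = (-7 - 13/3)/(47/6) + 51279729 = (6/47)*(-34/3) + 51279729 = -68/47 + 51279729 = 2410147195/47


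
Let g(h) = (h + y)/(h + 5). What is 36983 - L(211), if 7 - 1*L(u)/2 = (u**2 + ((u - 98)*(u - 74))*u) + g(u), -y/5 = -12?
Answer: 719171515/108 ≈ 6.6590e+6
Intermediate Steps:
y = 60 (y = -5*(-12) = 60)
g(h) = (60 + h)/(5 + h) (g(h) = (h + 60)/(h + 5) = (60 + h)/(5 + h))
L(u) = 14 - 2*u**2 - 2*(60 + u)/(5 + u) - 2*u*(-98 + u)*(-74 + u) (L(u) = 14 - 2*((u**2 + ((u - 98)*(u - 74))*u) + (60 + u)/(5 + u)) = 14 - 2*((u**2 + ((-98 + u)*(-74 + u))*u) + (60 + u)/(5 + u)) = 14 - 2*((u**2 + u*(-98 + u)*(-74 + u)) + (60 + u)/(5 + u)) = 14 - 2*(u**2 + (60 + u)/(5 + u) + u*(-98 + u)*(-74 + u)) = 14 + (-2*u**2 - 2*(60 + u)/(5 + u) - 2*u*(-98 + u)*(-74 + u)) = 14 - 2*u**2 - 2*(60 + u)/(5 + u) - 2*u*(-98 + u)*(-74 + u))
36983 - L(211) = 36983 - 2*(-25 - 1*211**4 - 36254*211 - 6397*211**2 + 166*211**3)/(5 + 211) = 36983 - 2*(-25 - 1*1982119441 - 7649594 - 6397*44521 + 166*9393931)/216 = 36983 - 2*(-25 - 1982119441 - 7649594 - 284800837 + 1559392546)/216 = 36983 - 2*(-715177351)/216 = 36983 - 1*(-715177351/108) = 36983 + 715177351/108 = 719171515/108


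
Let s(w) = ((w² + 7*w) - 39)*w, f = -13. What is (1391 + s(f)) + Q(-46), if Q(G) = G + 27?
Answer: 865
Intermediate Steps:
Q(G) = 27 + G
s(w) = w*(-39 + w² + 7*w) (s(w) = (-39 + w² + 7*w)*w = w*(-39 + w² + 7*w))
(1391 + s(f)) + Q(-46) = (1391 - 13*(-39 + (-13)² + 7*(-13))) + (27 - 46) = (1391 - 13*(-39 + 169 - 91)) - 19 = (1391 - 13*39) - 19 = (1391 - 507) - 19 = 884 - 19 = 865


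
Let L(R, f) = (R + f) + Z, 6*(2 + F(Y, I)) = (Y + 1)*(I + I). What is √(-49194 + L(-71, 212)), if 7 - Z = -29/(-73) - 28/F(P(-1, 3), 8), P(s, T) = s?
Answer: I*√261442857/73 ≈ 221.5*I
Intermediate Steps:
F(Y, I) = -2 + I*(1 + Y)/3 (F(Y, I) = -2 + ((Y + 1)*(I + I))/6 = -2 + ((1 + Y)*(2*I))/6 = -2 + (2*I*(1 + Y))/6 = -2 + I*(1 + Y)/3)
Z = -540/73 (Z = 7 - (-29/(-73) - 28/(-2 + (⅓)*8 + (⅓)*8*(-1))) = 7 - (-29*(-1/73) - 28/(-2 + 8/3 - 8/3)) = 7 - (29/73 - 28/(-2)) = 7 - (29/73 - 28*(-½)) = 7 - (29/73 + 14) = 7 - 1*1051/73 = 7 - 1051/73 = -540/73 ≈ -7.3973)
L(R, f) = -540/73 + R + f (L(R, f) = (R + f) - 540/73 = -540/73 + R + f)
√(-49194 + L(-71, 212)) = √(-49194 + (-540/73 - 71 + 212)) = √(-49194 + 9753/73) = √(-3581409/73) = I*√261442857/73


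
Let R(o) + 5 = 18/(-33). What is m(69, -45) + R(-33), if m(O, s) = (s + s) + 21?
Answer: -820/11 ≈ -74.545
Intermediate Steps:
m(O, s) = 21 + 2*s (m(O, s) = 2*s + 21 = 21 + 2*s)
R(o) = -61/11 (R(o) = -5 + 18/(-33) = -5 + 18*(-1/33) = -5 - 6/11 = -61/11)
m(69, -45) + R(-33) = (21 + 2*(-45)) - 61/11 = (21 - 90) - 61/11 = -69 - 61/11 = -820/11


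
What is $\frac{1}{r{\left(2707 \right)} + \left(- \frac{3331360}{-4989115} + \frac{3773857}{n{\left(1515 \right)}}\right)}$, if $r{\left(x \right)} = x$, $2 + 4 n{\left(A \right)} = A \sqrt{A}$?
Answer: $\frac{347198560089627696730719}{931698354774770860960478533} - \frac{7590035894587282345060 \sqrt{1515}}{8385285192972937748644306797} \approx 0.00033742$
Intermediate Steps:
$n{\left(A \right)} = - \frac{1}{2} + \frac{A^{\frac{3}{2}}}{4}$ ($n{\left(A \right)} = - \frac{1}{2} + \frac{A \sqrt{A}}{4} = - \frac{1}{2} + \frac{A^{\frac{3}{2}}}{4}$)
$\frac{1}{r{\left(2707 \right)} + \left(- \frac{3331360}{-4989115} + \frac{3773857}{n{\left(1515 \right)}}\right)} = \frac{1}{2707 - \left(- \frac{666272}{997823} - \frac{3773857}{- \frac{1}{2} + \frac{1515^{\frac{3}{2}}}{4}}\right)} = \frac{1}{2707 - \left(- \frac{666272}{997823} - \frac{3773857}{- \frac{1}{2} + \frac{1515 \sqrt{1515}}{4}}\right)} = \frac{1}{2707 + \left(\frac{666272}{997823} + \frac{3773857}{- \frac{1}{2} + \frac{1515 \sqrt{1515}}{4}}\right)} = \frac{1}{\frac{2701773133}{997823} + \frac{3773857}{- \frac{1}{2} + \frac{1515 \sqrt{1515}}{4}}}$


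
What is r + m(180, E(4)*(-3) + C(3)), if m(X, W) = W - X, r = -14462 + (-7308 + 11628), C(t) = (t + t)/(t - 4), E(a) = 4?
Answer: -10340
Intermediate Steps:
C(t) = 2*t/(-4 + t) (C(t) = (2*t)/(-4 + t) = 2*t/(-4 + t))
r = -10142 (r = -14462 + 4320 = -10142)
r + m(180, E(4)*(-3) + C(3)) = -10142 + ((4*(-3) + 2*3/(-4 + 3)) - 1*180) = -10142 + ((-12 + 2*3/(-1)) - 180) = -10142 + ((-12 + 2*3*(-1)) - 180) = -10142 + ((-12 - 6) - 180) = -10142 + (-18 - 180) = -10142 - 198 = -10340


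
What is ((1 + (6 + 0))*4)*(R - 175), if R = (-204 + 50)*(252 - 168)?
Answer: -367108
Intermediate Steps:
R = -12936 (R = -154*84 = -12936)
((1 + (6 + 0))*4)*(R - 175) = ((1 + (6 + 0))*4)*(-12936 - 175) = ((1 + 6)*4)*(-13111) = (7*4)*(-13111) = 28*(-13111) = -367108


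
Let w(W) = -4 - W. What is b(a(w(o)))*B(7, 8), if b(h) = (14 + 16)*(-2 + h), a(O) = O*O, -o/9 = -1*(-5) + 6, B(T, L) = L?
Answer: 2165520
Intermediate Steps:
o = -99 (o = -9*(-1*(-5) + 6) = -9*(5 + 6) = -9*11 = -99)
a(O) = O**2
b(h) = -60 + 30*h (b(h) = 30*(-2 + h) = -60 + 30*h)
b(a(w(o)))*B(7, 8) = (-60 + 30*(-4 - 1*(-99))**2)*8 = (-60 + 30*(-4 + 99)**2)*8 = (-60 + 30*95**2)*8 = (-60 + 30*9025)*8 = (-60 + 270750)*8 = 270690*8 = 2165520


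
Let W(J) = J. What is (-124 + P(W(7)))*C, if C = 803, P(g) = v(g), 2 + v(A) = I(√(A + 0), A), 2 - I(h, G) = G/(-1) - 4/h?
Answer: -93951 + 3212*√7/7 ≈ -92737.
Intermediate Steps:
I(h, G) = 2 + G + 4/h (I(h, G) = 2 - (G/(-1) - 4/h) = 2 - (G*(-1) - 4/h) = 2 - (-G - 4/h) = 2 + (G + 4/h) = 2 + G + 4/h)
v(A) = A + 4/√A (v(A) = -2 + (2 + A + 4/(√(A + 0))) = -2 + (2 + A + 4/(√A)) = -2 + (2 + A + 4/√A) = A + 4/√A)
P(g) = g + 4/√g
(-124 + P(W(7)))*C = (-124 + (7 + 4/√7))*803 = (-124 + (7 + 4*(√7/7)))*803 = (-124 + (7 + 4*√7/7))*803 = (-117 + 4*√7/7)*803 = -93951 + 3212*√7/7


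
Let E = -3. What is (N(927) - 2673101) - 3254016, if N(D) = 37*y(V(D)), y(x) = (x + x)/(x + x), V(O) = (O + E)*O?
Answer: -5927080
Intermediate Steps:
V(O) = O*(-3 + O) (V(O) = (O - 3)*O = (-3 + O)*O = O*(-3 + O))
y(x) = 1 (y(x) = (2*x)/((2*x)) = (2*x)*(1/(2*x)) = 1)
N(D) = 37 (N(D) = 37*1 = 37)
(N(927) - 2673101) - 3254016 = (37 - 2673101) - 3254016 = -2673064 - 3254016 = -5927080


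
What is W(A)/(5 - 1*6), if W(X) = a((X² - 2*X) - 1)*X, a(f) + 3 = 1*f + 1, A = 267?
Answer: -18890784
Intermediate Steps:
a(f) = -2 + f (a(f) = -3 + (1*f + 1) = -3 + (f + 1) = -3 + (1 + f) = -2 + f)
W(X) = X*(-3 + X² - 2*X) (W(X) = (-2 + ((X² - 2*X) - 1))*X = (-2 + (-1 + X² - 2*X))*X = (-3 + X² - 2*X)*X = X*(-3 + X² - 2*X))
W(A)/(5 - 1*6) = (267*(-3 + 267² - 2*267))/(5 - 1*6) = (267*(-3 + 71289 - 534))/(5 - 6) = (267*70752)/(-1) = 18890784*(-1) = -18890784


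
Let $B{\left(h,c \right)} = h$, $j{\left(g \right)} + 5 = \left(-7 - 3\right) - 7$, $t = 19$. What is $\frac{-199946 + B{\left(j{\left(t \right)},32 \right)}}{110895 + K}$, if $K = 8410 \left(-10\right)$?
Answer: $- \frac{199968}{26795} \approx -7.4629$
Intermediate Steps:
$j{\left(g \right)} = -22$ ($j{\left(g \right)} = -5 - 17 = -22$)
$K = -84100$
$\frac{-199946 + B{\left(j{\left(t \right)},32 \right)}}{110895 + K} = \frac{-199946 - 22}{110895 - 84100} = - \frac{199968}{26795}$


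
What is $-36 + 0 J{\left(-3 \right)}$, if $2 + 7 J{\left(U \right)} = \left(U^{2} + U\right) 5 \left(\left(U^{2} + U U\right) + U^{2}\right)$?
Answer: $-36$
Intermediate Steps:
$J{\left(U \right)} = - \frac{2}{7} + \frac{15 U^{2} \left(U + U^{2}\right)}{7}$ ($J{\left(U \right)} = - \frac{2}{7} + \frac{\left(U^{2} + U\right) 5 \left(\left(U^{2} + U U\right) + U^{2}\right)}{7} = - \frac{2}{7} + \frac{\left(U + U^{2}\right) 5 \left(\left(U^{2} + U^{2}\right) + U^{2}\right)}{7} = - \frac{2}{7} + \frac{\left(U + U^{2}\right) 5 \left(2 U^{2} + U^{2}\right)}{7} = - \frac{2}{7} + \frac{\left(U + U^{2}\right) 5 \cdot 3 U^{2}}{7} = - \frac{2}{7} + \frac{\left(U + U^{2}\right) 15 U^{2}}{7} = - \frac{2}{7} + \frac{15 U^{2} \left(U + U^{2}\right)}{7}$)
$-36 + 0 J{\left(-3 \right)} = -36 + 0 \left(- \frac{2}{7} + \frac{15 \left(-3\right)^{3}}{7} + \frac{15 \left(-3\right)^{4}}{7}\right) = -36 + 0 \left(- \frac{2}{7} + \frac{15}{7} \left(-27\right) + \frac{15}{7} \cdot 81\right) = -36 + 0 \left(- \frac{2}{7} - \frac{405}{7} + \frac{1215}{7}\right) = -36 + 0 \cdot \frac{808}{7} = -36 + 0 = -36$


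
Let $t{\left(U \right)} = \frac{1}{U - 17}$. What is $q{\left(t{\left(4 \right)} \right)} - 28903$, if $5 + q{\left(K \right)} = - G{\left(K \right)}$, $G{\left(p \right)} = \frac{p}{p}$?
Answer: $-28909$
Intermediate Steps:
$G{\left(p \right)} = 1$
$t{\left(U \right)} = \frac{1}{-17 + U}$
$q{\left(K \right)} = -6$ ($q{\left(K \right)} = -5 - 1 = -6$)
$q{\left(t{\left(4 \right)} \right)} - 28903 = -6 - 28903 = -28909$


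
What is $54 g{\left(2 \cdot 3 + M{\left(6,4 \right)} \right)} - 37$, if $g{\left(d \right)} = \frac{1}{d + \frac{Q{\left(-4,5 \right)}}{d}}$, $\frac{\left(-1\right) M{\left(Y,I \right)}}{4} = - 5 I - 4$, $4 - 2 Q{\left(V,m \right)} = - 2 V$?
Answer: $- \frac{189683}{5201} \approx -36.47$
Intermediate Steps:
$Q{\left(V,m \right)} = 2 + V$ ($Q{\left(V,m \right)} = 2 - \frac{\left(-2\right) V}{2} = 2 + V$)
$M{\left(Y,I \right)} = 16 + 20 I$ ($M{\left(Y,I \right)} = - 4 \left(- 5 I - 4\right) = - 4 \left(-4 - 5 I\right) = 16 + 20 I$)
$g{\left(d \right)} = \frac{1}{d - \frac{2}{d}}$ ($g{\left(d \right)} = \frac{1}{d + \frac{2 - 4}{d}} = \frac{1}{d - \frac{2}{d}}$)
$54 g{\left(2 \cdot 3 + M{\left(6,4 \right)} \right)} - 37 = 54 \frac{2 \cdot 3 + \left(16 + 20 \cdot 4\right)}{-2 + \left(2 \cdot 3 + \left(16 + 20 \cdot 4\right)\right)^{2}} - 37 = 54 \frac{6 + \left(16 + 80\right)}{-2 + \left(6 + \left(16 + 80\right)\right)^{2}} - 37 = 54 \frac{6 + 96}{-2 + \left(6 + 96\right)^{2}} - 37 = 54 \frac{102}{-2 + 102^{2}} - 37 = 54 \frac{102}{-2 + 10404} - 37 = 54 \cdot \frac{102}{10402} - 37 = 54 \cdot 102 \cdot \frac{1}{10402} - 37 = 54 \cdot \frac{51}{5201} - 37 = \frac{2754}{5201} - 37 = - \frac{189683}{5201}$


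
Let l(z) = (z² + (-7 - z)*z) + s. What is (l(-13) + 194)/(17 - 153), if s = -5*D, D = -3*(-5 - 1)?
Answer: -195/136 ≈ -1.4338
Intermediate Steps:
D = 18 (D = -3*(-6) = 18)
s = -90 (s = -5*18 = -90)
l(z) = -90 + z² + z*(-7 - z) (l(z) = (z² + (-7 - z)*z) - 90 = (z² + z*(-7 - z)) - 90 = -90 + z² + z*(-7 - z))
(l(-13) + 194)/(17 - 153) = ((-90 - 7*(-13)) + 194)/(17 - 153) = ((-90 + 91) + 194)/(-136) = (1 + 194)*(-1/136) = 195*(-1/136) = -195/136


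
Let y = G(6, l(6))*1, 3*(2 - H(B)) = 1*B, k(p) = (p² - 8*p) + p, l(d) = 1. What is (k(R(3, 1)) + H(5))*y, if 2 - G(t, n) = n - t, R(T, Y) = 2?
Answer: -203/3 ≈ -67.667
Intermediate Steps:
k(p) = p² - 7*p
G(t, n) = 2 + t - n (G(t, n) = 2 - (n - t) = 2 + (t - n) = 2 + t - n)
H(B) = 2 - B/3
y = 7 (y = (2 + 6 - 1*1)*1 = (2 + 6 - 1)*1 = 7*1 = 7)
(k(R(3, 1)) + H(5))*y = (2*(-7 + 2) + (2 - ⅓*5))*7 = (2*(-5) + (2 - 5/3))*7 = (-10 + ⅓)*7 = -29/3*7 = -203/3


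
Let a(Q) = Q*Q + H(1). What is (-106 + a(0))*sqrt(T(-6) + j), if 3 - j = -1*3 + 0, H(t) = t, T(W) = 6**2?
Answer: -105*sqrt(42) ≈ -680.48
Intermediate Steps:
T(W) = 36
a(Q) = 1 + Q**2 (a(Q) = Q*Q + 1 = Q**2 + 1 = 1 + Q**2)
j = 6 (j = 3 - (-1*3 + 0) = 3 - (-3 + 0) = 3 - 1*(-3) = 3 + 3 = 6)
(-106 + a(0))*sqrt(T(-6) + j) = (-106 + (1 + 0**2))*sqrt(36 + 6) = (-106 + (1 + 0))*sqrt(42) = (-106 + 1)*sqrt(42) = -105*sqrt(42)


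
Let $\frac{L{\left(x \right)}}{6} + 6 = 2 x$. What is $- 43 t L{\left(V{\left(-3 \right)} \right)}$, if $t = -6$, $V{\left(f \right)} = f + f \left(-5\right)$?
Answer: $27864$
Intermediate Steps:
$V{\left(f \right)} = - 4 f$ ($V{\left(f \right)} = f - 5 f = - 4 f$)
$L{\left(x \right)} = -36 + 12 x$ ($L{\left(x \right)} = -36 + 6 \cdot 2 x = -36 + 12 x$)
$- 43 t L{\left(V{\left(-3 \right)} \right)} = \left(-43\right) \left(-6\right) \left(-36 + 12 \left(\left(-4\right) \left(-3\right)\right)\right) = 258 \left(-36 + 12 \cdot 12\right) = 258 \left(-36 + 144\right) = 258 \cdot 108 = 27864$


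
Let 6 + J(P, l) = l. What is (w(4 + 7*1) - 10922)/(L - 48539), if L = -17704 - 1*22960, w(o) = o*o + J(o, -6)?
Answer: 10813/89203 ≈ 0.12122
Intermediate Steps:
J(P, l) = -6 + l
w(o) = -12 + o**2 (w(o) = o*o + (-6 - 6) = o**2 - 12 = -12 + o**2)
L = -40664 (L = -17704 - 22960 = -40664)
(w(4 + 7*1) - 10922)/(L - 48539) = ((-12 + (4 + 7*1)**2) - 10922)/(-40664 - 48539) = ((-12 + (4 + 7)**2) - 10922)/(-89203) = ((-12 + 11**2) - 10922)*(-1/89203) = ((-12 + 121) - 10922)*(-1/89203) = (109 - 10922)*(-1/89203) = -10813*(-1/89203) = 10813/89203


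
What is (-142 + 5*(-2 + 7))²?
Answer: 13689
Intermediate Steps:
(-142 + 5*(-2 + 7))² = (-142 + 5*5)² = (-142 + 25)² = (-117)² = 13689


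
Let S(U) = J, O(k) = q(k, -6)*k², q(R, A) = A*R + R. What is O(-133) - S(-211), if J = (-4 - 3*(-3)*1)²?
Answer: 11763160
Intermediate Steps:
q(R, A) = R + A*R
O(k) = -5*k³ (O(k) = (k*(1 - 6))*k² = (k*(-5))*k² = (-5*k)*k² = -5*k³)
J = 25 (J = (-4 + 9*1)² = (-4 + 9)² = 5² = 25)
S(U) = 25
O(-133) - S(-211) = -5*(-133)³ - 1*25 = -5*(-2352637) - 25 = 11763185 - 25 = 11763160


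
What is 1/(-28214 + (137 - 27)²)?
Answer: -1/16114 ≈ -6.2058e-5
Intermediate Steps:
1/(-28214 + (137 - 27)²) = 1/(-28214 + 110²) = 1/(-28214 + 12100) = 1/(-16114) = -1/16114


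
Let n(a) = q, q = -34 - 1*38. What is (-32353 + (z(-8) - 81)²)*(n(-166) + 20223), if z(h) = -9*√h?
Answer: -532792440 + 58760316*I*√2 ≈ -5.3279e+8 + 8.31e+7*I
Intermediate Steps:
q = -72 (q = -34 - 38 = -72)
n(a) = -72
(-32353 + (z(-8) - 81)²)*(n(-166) + 20223) = (-32353 + (-18*I*√2 - 81)²)*(-72 + 20223) = (-32353 + (-18*I*√2 - 81)²)*20151 = (-32353 + (-81 - 18*I*√2)²)*20151 = -651945303 + 20151*(-81 - 18*I*√2)²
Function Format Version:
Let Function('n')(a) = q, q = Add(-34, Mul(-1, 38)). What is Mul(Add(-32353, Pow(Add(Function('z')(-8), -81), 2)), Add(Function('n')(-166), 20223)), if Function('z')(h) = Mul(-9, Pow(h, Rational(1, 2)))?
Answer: Add(-532792440, Mul(58760316, I, Pow(2, Rational(1, 2)))) ≈ Add(-5.3279e+8, Mul(8.3100e+7, I))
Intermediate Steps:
q = -72 (q = Add(-34, -38) = -72)
Function('n')(a) = -72
Mul(Add(-32353, Pow(Add(Function('z')(-8), -81), 2)), Add(Function('n')(-166), 20223)) = Mul(Add(-32353, Pow(Add(Mul(-9, Pow(-8, Rational(1, 2))), -81), 2)), Add(-72, 20223)) = Mul(Add(-32353, Pow(Add(Mul(-9, Mul(2, I, Pow(2, Rational(1, 2)))), -81), 2)), 20151) = Mul(Add(-32353, Pow(Add(Mul(-18, I, Pow(2, Rational(1, 2))), -81), 2)), 20151) = Mul(Add(-32353, Pow(Add(-81, Mul(-18, I, Pow(2, Rational(1, 2)))), 2)), 20151) = Add(-651945303, Mul(20151, Pow(Add(-81, Mul(-18, I, Pow(2, Rational(1, 2)))), 2)))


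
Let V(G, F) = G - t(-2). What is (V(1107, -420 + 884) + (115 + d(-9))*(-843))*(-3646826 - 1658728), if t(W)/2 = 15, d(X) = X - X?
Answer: 508632850872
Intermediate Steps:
d(X) = 0
t(W) = 30 (t(W) = 2*15 = 30)
V(G, F) = -30 + G (V(G, F) = G - 1*30 = G - 30 = -30 + G)
(V(1107, -420 + 884) + (115 + d(-9))*(-843))*(-3646826 - 1658728) = ((-30 + 1107) + (115 + 0)*(-843))*(-3646826 - 1658728) = (1077 + 115*(-843))*(-5305554) = (1077 - 96945)*(-5305554) = -95868*(-5305554) = 508632850872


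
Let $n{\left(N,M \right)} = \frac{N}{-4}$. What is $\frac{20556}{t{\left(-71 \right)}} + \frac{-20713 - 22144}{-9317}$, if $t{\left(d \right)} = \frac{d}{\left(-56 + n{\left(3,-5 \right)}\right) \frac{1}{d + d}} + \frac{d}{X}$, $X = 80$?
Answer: $- \frac{3339050082371}{30209040169} \approx -110.53$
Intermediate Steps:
$n{\left(N,M \right)} = - \frac{N}{4}$ ($n{\left(N,M \right)} = N \left(- \frac{1}{4}\right) = - \frac{N}{4}$)
$t{\left(d \right)} = - \frac{8 d^{2}}{227} + \frac{d}{80}$ ($t{\left(d \right)} = \frac{d}{\left(-56 - \frac{3}{4}\right) \frac{1}{d + d}} + \frac{d}{80} = \frac{d}{\left(-56 - \frac{3}{4}\right) \frac{1}{2 d}} + d \frac{1}{80} = \frac{d}{\left(- \frac{227}{4}\right) \frac{1}{2 d}} + \frac{d}{80} = \frac{d}{\left(- \frac{227}{8}\right) \frac{1}{d}} + \frac{d}{80} = d \left(- \frac{8 d}{227}\right) + \frac{d}{80} = - \frac{8 d^{2}}{227} + \frac{d}{80}$)
$\frac{20556}{t{\left(-71 \right)}} + \frac{-20713 - 22144}{-9317} = \frac{20556}{\frac{1}{18160} \left(-71\right) \left(227 - -45440\right)} + \frac{-20713 - 22144}{-9317} = \frac{20556}{\frac{1}{18160} \left(-71\right) \left(227 + 45440\right)} - - \frac{42857}{9317} = \frac{20556}{\frac{1}{18160} \left(-71\right) 45667} + \frac{42857}{9317} = \frac{20556}{- \frac{3242357}{18160}} + \frac{42857}{9317} = 20556 \left(- \frac{18160}{3242357}\right) + \frac{42857}{9317} = - \frac{373296960}{3242357} + \frac{42857}{9317} = - \frac{3339050082371}{30209040169}$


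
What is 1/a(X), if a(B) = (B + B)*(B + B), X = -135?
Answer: 1/72900 ≈ 1.3717e-5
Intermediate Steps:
a(B) = 4*B² (a(B) = (2*B)*(2*B) = 4*B²)
1/a(X) = 1/(4*(-135)²) = 1/(4*18225) = 1/72900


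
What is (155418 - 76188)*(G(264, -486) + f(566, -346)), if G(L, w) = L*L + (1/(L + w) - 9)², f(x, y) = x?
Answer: 45778940940845/8214 ≈ 5.5733e+9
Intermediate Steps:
G(L, w) = L² + (-9 + 1/(L + w))²
(155418 - 76188)*(G(264, -486) + f(566, -346)) = (155418 - 76188)*((264² + (-1 + 9*264 + 9*(-486))²/(264 - 486)²) + 566) = 79230*((69696 + (-1 + 2376 - 4374)²/(-222)²) + 566) = 79230*((69696 + (1/49284)*(-1999)²) + 566) = 79230*((69696 + (1/49284)*3996001) + 566) = 79230*((69696 + 3996001/49284) + 566) = 79230*(3438893665/49284 + 566) = 79230*(3466788409/49284) = 45778940940845/8214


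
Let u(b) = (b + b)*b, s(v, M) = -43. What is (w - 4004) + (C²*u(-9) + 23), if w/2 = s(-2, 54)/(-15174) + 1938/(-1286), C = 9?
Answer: 44579153224/4878441 ≈ 9138.0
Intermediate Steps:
u(b) = 2*b² (u(b) = (2*b)*b = 2*b²)
w = -14675957/4878441 (w = 2*(-43/(-15174) + 1938/(-1286)) = 2*(-43*(-1/15174) + 1938*(-1/1286)) = 2*(43/15174 - 969/643) = 2*(-14675957/9756882) = -14675957/4878441 ≈ -3.0083)
(w - 4004) + (C²*u(-9) + 23) = (-14675957/4878441 - 4004) + (9²*(2*(-9)²) + 23) = -19547953721/4878441 + (81*(2*81) + 23) = -19547953721/4878441 + (81*162 + 23) = -19547953721/4878441 + (13122 + 23) = -19547953721/4878441 + 13145 = 44579153224/4878441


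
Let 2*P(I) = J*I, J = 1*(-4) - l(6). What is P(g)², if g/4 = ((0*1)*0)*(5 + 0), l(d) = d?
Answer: 0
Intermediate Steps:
J = -10 (J = 1*(-4) - 1*6 = -4 - 6 = -10)
g = 0 (g = 4*(((0*1)*0)*(5 + 0)) = 4*((0*0)*5) = 4*(0*5) = 4*0 = 0)
P(I) = -5*I (P(I) = (-10*I)/2 = -5*I)
P(g)² = (-5*0)² = 0² = 0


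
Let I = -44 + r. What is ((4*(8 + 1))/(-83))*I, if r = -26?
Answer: 2520/83 ≈ 30.361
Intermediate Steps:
I = -70 (I = -44 - 26 = -70)
((4*(8 + 1))/(-83))*I = ((4*(8 + 1))/(-83))*(-70) = ((4*9)*(-1/83))*(-70) = (36*(-1/83))*(-70) = -36/83*(-70) = 2520/83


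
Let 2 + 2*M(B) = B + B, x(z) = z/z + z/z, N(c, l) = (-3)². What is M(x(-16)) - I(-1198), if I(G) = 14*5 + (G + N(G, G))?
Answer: 1120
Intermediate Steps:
N(c, l) = 9
x(z) = 2 (x(z) = 1 + 1 = 2)
M(B) = -1 + B (M(B) = -1 + (B + B)/2 = -1 + (2*B)/2 = -1 + B)
I(G) = 79 + G (I(G) = 14*5 + (G + 9) = 70 + (9 + G) = 79 + G)
M(x(-16)) - I(-1198) = (-1 + 2) - (79 - 1198) = 1 - 1*(-1119) = 1 + 1119 = 1120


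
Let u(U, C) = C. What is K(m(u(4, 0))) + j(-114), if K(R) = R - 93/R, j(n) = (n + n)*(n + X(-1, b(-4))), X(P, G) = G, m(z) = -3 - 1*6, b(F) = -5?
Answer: 81400/3 ≈ 27133.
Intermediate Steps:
m(z) = -9 (m(z) = -3 - 6 = -9)
j(n) = 2*n*(-5 + n) (j(n) = (n + n)*(n - 5) = (2*n)*(-5 + n) = 2*n*(-5 + n))
K(m(u(4, 0))) + j(-114) = (-9 - 93/(-9)) + 2*(-114)*(-5 - 114) = (-9 - 93*(-⅑)) + 2*(-114)*(-119) = (-9 + 31/3) + 27132 = 4/3 + 27132 = 81400/3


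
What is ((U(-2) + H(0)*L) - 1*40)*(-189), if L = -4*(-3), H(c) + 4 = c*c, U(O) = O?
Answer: 17010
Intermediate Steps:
H(c) = -4 + c**2 (H(c) = -4 + c*c = -4 + c**2)
L = 12
((U(-2) + H(0)*L) - 1*40)*(-189) = ((-2 + (-4 + 0**2)*12) - 1*40)*(-189) = ((-2 + (-4 + 0)*12) - 40)*(-189) = ((-2 - 4*12) - 40)*(-189) = ((-2 - 48) - 40)*(-189) = (-50 - 40)*(-189) = -90*(-189) = 17010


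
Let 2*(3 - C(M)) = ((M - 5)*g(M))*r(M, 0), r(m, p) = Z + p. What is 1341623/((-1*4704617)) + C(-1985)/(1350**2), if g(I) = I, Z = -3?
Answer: 2119235038348/714513706875 ≈ 2.9660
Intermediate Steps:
r(m, p) = -3 + p
C(M) = 3 + 3*M*(-5 + M)/2 (C(M) = 3 - (M - 5)*M*(-3 + 0)/2 = 3 - (-5 + M)*M*(-3)/2 = 3 - M*(-5 + M)*(-3)/2 = 3 - (-3)*M*(-5 + M)/2 = 3 + 3*M*(-5 + M)/2)
1341623/((-1*4704617)) + C(-1985)/(1350**2) = 1341623/((-1*4704617)) + (3 - 15/2*(-1985) + (3/2)*(-1985)**2)/(1350**2) = 1341623/(-4704617) + (3 + 29775/2 + (3/2)*3940225)/1822500 = 1341623*(-1/4704617) + (3 + 29775/2 + 11820675/2)*(1/1822500) = -1341623/4704617 + 5925228*(1/1822500) = -1341623/4704617 + 493769/151875 = 2119235038348/714513706875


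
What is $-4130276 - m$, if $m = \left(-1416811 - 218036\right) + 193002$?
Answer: $-2688431$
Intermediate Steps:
$m = -1441845$ ($m = -1634847 + 193002 = -1441845$)
$-4130276 - m = -4130276 - -1441845 = -4130276 + 1441845 = -2688431$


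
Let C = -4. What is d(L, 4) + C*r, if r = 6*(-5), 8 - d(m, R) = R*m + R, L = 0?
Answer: 124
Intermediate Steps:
d(m, R) = 8 - R - R*m (d(m, R) = 8 - (R*m + R) = 8 - (R + R*m) = 8 + (-R - R*m) = 8 - R - R*m)
r = -30
d(L, 4) + C*r = (8 - 1*4 - 1*4*0) - 4*(-30) = (8 - 4 + 0) + 120 = 4 + 120 = 124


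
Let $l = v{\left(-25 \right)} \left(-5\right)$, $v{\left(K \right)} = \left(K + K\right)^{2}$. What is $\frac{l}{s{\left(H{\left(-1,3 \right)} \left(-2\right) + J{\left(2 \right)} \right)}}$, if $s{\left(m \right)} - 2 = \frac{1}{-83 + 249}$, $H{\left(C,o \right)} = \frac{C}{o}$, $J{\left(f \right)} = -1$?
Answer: $- \frac{2075000}{333} \approx -6231.2$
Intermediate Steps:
$v{\left(K \right)} = 4 K^{2}$ ($v{\left(K \right)} = \left(2 K\right)^{2} = 4 K^{2}$)
$s{\left(m \right)} = \frac{333}{166}$ ($s{\left(m \right)} = 2 + \frac{1}{-83 + 249} = 2 + \frac{1}{166} = \frac{333}{166}$)
$l = -12500$ ($l = 4 \left(-25\right)^{2} \left(-5\right) = 4 \cdot 625 \left(-5\right) = 2500 \left(-5\right) = -12500$)
$\frac{l}{s{\left(H{\left(-1,3 \right)} \left(-2\right) + J{\left(2 \right)} \right)}} = - \frac{12500}{\frac{333}{166}} = \left(-12500\right) \frac{166}{333} = - \frac{2075000}{333}$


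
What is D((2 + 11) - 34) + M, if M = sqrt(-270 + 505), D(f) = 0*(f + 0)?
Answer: sqrt(235) ≈ 15.330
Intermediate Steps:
D(f) = 0 (D(f) = 0*f = 0)
M = sqrt(235) ≈ 15.330
D((2 + 11) - 34) + M = 0 + sqrt(235) = sqrt(235)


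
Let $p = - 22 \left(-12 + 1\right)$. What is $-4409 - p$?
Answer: $-4651$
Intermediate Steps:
$p = 242$ ($p = \left(-22\right) \left(-11\right) = 242$)
$-4409 - p = -4409 - 242 = -4651$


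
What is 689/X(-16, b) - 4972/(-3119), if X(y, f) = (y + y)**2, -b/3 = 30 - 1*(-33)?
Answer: 7240319/3193856 ≈ 2.2670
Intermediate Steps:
b = -189 (b = -3*(30 - 1*(-33)) = -3*(30 + 33) = -3*63 = -189)
X(y, f) = 4*y**2 (X(y, f) = (2*y)**2 = 4*y**2)
689/X(-16, b) - 4972/(-3119) = 689/((4*(-16)**2)) - 4972/(-3119) = 689/((4*256)) - 4972*(-1/3119) = 689/1024 + 4972/3119 = 7240319/3193856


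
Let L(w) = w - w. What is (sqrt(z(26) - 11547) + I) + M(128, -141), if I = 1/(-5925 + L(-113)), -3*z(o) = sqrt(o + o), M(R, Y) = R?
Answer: 758399/5925 + sqrt(-103923 - 6*sqrt(13))/3 ≈ 128.0 + 107.47*I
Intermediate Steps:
L(w) = 0
z(o) = -sqrt(2)*sqrt(o)/3 (z(o) = -sqrt(o + o)/3 = -sqrt(2)*sqrt(o)/3)
I = -1/5925 (I = 1/(-5925 + 0) = 1/(-5925) = -1/5925 ≈ -0.00016878)
(sqrt(z(26) - 11547) + I) + M(128, -141) = (sqrt(-sqrt(2)*sqrt(26)/3 - 11547) - 1/5925) + 128 = (sqrt(-2*sqrt(13)/3 - 11547) - 1/5925) + 128 = (sqrt(-11547 - 2*sqrt(13)/3) - 1/5925) + 128 = (-1/5925 + sqrt(-11547 - 2*sqrt(13)/3)) + 128 = 758399/5925 + sqrt(-11547 - 2*sqrt(13)/3)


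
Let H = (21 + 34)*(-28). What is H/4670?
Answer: -154/467 ≈ -0.32976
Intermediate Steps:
H = -1540 (H = 55*(-28) = -1540)
H/4670 = -1540/4670 = -1540*1/4670 = -154/467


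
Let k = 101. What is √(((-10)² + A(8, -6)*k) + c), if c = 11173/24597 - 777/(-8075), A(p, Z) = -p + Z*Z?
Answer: 2*√128368819416439599/13241385 ≈ 54.116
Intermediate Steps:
A(p, Z) = Z² - p (A(p, Z) = -p + Z² = Z² - p)
c = 109333844/198620775 (c = 11173*(1/24597) - 777*(-1/8075) = 11173/24597 + 777/8075 = 109333844/198620775 ≈ 0.55047)
√(((-10)² + A(8, -6)*k) + c) = √(((-10)² + ((-6)² - 1*8)*101) + 109333844/198620775) = √((100 + (36 - 8)*101) + 109333844/198620775) = √((100 + 28*101) + 109333844/198620775) = √((100 + 2828) + 109333844/198620775) = √(2928 + 109333844/198620775) = √(581670963044/198620775) = 2*√128368819416439599/13241385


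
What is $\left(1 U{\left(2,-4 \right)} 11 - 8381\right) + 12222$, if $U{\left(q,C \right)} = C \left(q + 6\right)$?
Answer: $3489$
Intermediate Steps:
$U{\left(q,C \right)} = C \left(6 + q\right)$
$\left(1 U{\left(2,-4 \right)} 11 - 8381\right) + 12222 = \left(1 \left(- 4 \left(6 + 2\right)\right) 11 - 8381\right) + 12222 = \left(1 \left(\left(-4\right) 8\right) 11 - 8381\right) + 12222 = \left(1 \left(-32\right) 11 - 8381\right) + 12222 = \left(\left(-32\right) 11 - 8381\right) + 12222 = \left(-352 - 8381\right) + 12222 = -8733 + 12222 = 3489$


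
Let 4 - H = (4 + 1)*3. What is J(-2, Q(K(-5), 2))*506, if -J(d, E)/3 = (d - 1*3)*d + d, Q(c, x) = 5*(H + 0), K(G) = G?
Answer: -12144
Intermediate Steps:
H = -11 (H = 4 - (4 + 1)*3 = 4 - 5*3 = 4 - 1*15 = 4 - 15 = -11)
Q(c, x) = -55 (Q(c, x) = 5*(-11 + 0) = 5*(-11) = -55)
J(d, E) = -3*d - 3*d*(-3 + d) (J(d, E) = -3*((d - 1*3)*d + d) = -3*((d - 3)*d + d) = -3*((-3 + d)*d + d) = -3*(d*(-3 + d) + d) = -3*(d + d*(-3 + d)) = -3*d - 3*d*(-3 + d))
J(-2, Q(K(-5), 2))*506 = (3*(-2)*(2 - 1*(-2)))*506 = (3*(-2)*(2 + 2))*506 = (3*(-2)*4)*506 = -24*506 = -12144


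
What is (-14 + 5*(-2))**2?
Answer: 576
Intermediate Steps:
(-14 + 5*(-2))**2 = (-14 - 10)**2 = (-24)**2 = 576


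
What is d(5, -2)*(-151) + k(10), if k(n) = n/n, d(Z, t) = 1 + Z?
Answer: -905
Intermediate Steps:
k(n) = 1
d(5, -2)*(-151) + k(10) = (1 + 5)*(-151) + 1 = 6*(-151) + 1 = -906 + 1 = -905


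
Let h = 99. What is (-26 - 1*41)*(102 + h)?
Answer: -13467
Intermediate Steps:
(-26 - 1*41)*(102 + h) = (-26 - 1*41)*(102 + 99) = (-26 - 41)*201 = -67*201 = -13467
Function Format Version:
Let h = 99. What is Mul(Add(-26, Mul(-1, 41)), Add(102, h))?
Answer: -13467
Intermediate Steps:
Mul(Add(-26, Mul(-1, 41)), Add(102, h)) = Mul(Add(-26, Mul(-1, 41)), Add(102, 99)) = Mul(Add(-26, -41), 201) = Mul(-67, 201) = -13467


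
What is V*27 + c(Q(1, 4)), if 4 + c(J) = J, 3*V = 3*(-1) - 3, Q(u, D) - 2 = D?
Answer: -52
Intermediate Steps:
Q(u, D) = 2 + D
V = -2 (V = (3*(-1) - 3)/3 = (-3 - 3)/3 = (⅓)*(-6) = -2)
c(J) = -4 + J
V*27 + c(Q(1, 4)) = -2*27 + (-4 + (2 + 4)) = -54 + (-4 + 6) = -54 + 2 = -52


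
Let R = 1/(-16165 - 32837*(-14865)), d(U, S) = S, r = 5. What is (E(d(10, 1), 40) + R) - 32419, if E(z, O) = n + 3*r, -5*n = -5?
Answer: -23602822496189/728414730 ≈ -32403.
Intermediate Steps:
n = 1 (n = -⅕*(-5) = 1)
R = 1/728414730 (R = -1/14865/(-49002) = -1/49002*(-1/14865) = 1/728414730 ≈ 1.3728e-9)
E(z, O) = 16 (E(z, O) = 1 + 3*5 = 1 + 15 = 16)
(E(d(10, 1), 40) + R) - 32419 = (16 + 1/728414730) - 32419 = 11654635681/728414730 - 32419 = -23602822496189/728414730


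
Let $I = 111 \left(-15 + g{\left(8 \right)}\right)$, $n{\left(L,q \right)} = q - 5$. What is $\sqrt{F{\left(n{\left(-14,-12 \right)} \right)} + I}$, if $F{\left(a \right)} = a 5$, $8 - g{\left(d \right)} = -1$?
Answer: $i \sqrt{751} \approx 27.404 i$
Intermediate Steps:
$g{\left(d \right)} = 9$ ($g{\left(d \right)} = 8 - -1 = 8 + 1 = 9$)
$n{\left(L,q \right)} = -5 + q$ ($n{\left(L,q \right)} = q - 5 = -5 + q$)
$F{\left(a \right)} = 5 a$
$I = -666$ ($I = 111 \left(-15 + 9\right) = 111 \left(-6\right) = -666$)
$\sqrt{F{\left(n{\left(-14,-12 \right)} \right)} + I} = \sqrt{5 \left(-5 - 12\right) - 666} = \sqrt{5 \left(-17\right) - 666} = \sqrt{-85 - 666} = \sqrt{-751} = i \sqrt{751}$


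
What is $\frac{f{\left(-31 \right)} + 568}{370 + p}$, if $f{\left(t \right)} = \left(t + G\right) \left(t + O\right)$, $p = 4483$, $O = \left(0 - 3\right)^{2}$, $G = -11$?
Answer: $\frac{1492}{4853} \approx 0.30744$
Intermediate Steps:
$O = 9$ ($O = \left(-3\right)^{2} = 9$)
$f{\left(t \right)} = \left(-11 + t\right) \left(9 + t\right)$ ($f{\left(t \right)} = \left(t - 11\right) \left(t + 9\right) = \left(-11 + t\right) \left(9 + t\right)$)
$\frac{f{\left(-31 \right)} + 568}{370 + p} = \frac{\left(-99 + \left(-31\right)^{2} - -62\right) + 568}{370 + 4483} = \frac{\left(-99 + 961 + 62\right) + 568}{4853} = \left(924 + 568\right) \frac{1}{4853} = 1492 \cdot \frac{1}{4853} = \frac{1492}{4853}$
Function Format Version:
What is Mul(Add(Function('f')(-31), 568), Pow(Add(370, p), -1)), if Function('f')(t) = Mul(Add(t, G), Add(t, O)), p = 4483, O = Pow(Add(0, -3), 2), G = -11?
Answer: Rational(1492, 4853) ≈ 0.30744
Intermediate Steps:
O = 9 (O = Pow(-3, 2) = 9)
Function('f')(t) = Mul(Add(-11, t), Add(9, t)) (Function('f')(t) = Mul(Add(t, -11), Add(t, 9)) = Mul(Add(-11, t), Add(9, t)))
Mul(Add(Function('f')(-31), 568), Pow(Add(370, p), -1)) = Mul(Add(Add(-99, Pow(-31, 2), Mul(-2, -31)), 568), Pow(Add(370, 4483), -1)) = Mul(Add(Add(-99, 961, 62), 568), Pow(4853, -1)) = Mul(Add(924, 568), Rational(1, 4853)) = Mul(1492, Rational(1, 4853)) = Rational(1492, 4853)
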